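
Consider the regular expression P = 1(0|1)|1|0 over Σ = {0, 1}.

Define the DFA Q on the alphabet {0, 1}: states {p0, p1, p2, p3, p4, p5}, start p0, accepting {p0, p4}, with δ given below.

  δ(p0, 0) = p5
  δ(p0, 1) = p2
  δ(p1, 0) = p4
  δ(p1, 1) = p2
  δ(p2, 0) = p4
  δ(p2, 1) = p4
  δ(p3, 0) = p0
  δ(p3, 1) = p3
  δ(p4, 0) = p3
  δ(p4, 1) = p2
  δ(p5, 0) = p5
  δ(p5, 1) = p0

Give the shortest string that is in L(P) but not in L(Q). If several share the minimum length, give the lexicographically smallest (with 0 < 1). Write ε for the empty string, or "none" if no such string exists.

The string 0 is accepted by P but not by Q.
No shorter string lies in the difference, and 0 is the lexicographically first length-1 string in L(P) \ L(Q).

0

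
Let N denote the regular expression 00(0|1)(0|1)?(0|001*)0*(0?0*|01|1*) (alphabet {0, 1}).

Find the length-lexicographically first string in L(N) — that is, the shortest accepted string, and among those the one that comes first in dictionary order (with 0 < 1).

0000

By inspection of the expression, no string of length less than 4 matches, and 0000 is the lexicographically first match of length 4.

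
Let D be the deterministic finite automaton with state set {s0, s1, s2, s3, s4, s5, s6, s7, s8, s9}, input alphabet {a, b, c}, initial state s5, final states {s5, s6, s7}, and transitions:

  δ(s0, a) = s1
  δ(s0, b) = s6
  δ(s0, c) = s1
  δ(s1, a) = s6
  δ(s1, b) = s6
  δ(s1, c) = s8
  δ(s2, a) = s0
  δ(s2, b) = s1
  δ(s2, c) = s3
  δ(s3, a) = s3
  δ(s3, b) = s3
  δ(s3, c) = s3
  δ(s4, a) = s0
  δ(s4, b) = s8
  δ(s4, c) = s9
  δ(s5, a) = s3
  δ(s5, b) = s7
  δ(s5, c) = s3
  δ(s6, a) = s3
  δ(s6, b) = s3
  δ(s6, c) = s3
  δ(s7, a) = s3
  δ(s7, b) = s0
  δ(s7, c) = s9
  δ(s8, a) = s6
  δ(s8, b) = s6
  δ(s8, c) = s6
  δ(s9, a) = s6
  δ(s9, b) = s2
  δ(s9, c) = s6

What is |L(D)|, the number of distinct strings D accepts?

31

The useful subgraph on states {s0, s1, s2, s5, s6, s7, s8, s9} is acyclic, so L(D) is finite; the longest accepting path visits 8 useful states, giving maximum string length 7.
Counting accepting paths from s5 by length: 1 of length 0, 1 of length 1, 3 of length 3, 4 of length 4, 9 of length 5, 7 of length 6, 6 of length 7. Total 31.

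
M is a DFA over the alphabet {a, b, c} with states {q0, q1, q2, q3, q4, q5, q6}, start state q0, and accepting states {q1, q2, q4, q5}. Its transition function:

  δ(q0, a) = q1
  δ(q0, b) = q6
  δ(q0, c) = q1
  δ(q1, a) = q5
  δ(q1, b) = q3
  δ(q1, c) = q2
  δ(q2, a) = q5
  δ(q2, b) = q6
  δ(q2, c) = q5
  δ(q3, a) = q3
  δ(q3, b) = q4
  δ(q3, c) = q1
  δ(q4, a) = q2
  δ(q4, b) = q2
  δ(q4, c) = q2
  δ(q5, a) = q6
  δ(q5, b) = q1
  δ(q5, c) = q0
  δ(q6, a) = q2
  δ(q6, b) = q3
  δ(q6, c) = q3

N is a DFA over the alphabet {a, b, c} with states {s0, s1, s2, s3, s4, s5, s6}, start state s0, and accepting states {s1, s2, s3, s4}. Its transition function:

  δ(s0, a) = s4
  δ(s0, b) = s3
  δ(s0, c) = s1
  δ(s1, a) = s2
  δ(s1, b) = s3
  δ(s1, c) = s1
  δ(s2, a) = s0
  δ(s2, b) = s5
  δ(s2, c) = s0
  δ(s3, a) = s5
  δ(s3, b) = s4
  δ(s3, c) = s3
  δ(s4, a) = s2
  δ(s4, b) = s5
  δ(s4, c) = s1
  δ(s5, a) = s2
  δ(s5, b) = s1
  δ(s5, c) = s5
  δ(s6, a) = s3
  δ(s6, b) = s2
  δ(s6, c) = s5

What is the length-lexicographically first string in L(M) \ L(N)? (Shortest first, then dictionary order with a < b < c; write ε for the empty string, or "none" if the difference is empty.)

The string ba is accepted by M but not by N.
No shorter string lies in the difference, and ba is the lexicographically first length-2 string in L(M) \ L(N).

ba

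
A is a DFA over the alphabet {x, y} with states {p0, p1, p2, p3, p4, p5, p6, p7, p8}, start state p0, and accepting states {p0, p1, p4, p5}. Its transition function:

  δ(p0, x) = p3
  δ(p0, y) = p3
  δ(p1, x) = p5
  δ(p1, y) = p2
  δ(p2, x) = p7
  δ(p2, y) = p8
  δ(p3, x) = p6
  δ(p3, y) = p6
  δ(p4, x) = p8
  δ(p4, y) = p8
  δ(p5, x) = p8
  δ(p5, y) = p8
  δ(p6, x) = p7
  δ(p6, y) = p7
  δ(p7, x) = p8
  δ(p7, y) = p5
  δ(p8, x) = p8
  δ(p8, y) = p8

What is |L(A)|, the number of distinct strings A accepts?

The useful subgraph on states {p0, p3, p5, p6, p7} is acyclic, so L(A) is finite; the longest accepting path visits 5 useful states, giving maximum string length 4.
Counting accepting paths from p0 by length: 1 of length 0, 8 of length 4. Total 9.

9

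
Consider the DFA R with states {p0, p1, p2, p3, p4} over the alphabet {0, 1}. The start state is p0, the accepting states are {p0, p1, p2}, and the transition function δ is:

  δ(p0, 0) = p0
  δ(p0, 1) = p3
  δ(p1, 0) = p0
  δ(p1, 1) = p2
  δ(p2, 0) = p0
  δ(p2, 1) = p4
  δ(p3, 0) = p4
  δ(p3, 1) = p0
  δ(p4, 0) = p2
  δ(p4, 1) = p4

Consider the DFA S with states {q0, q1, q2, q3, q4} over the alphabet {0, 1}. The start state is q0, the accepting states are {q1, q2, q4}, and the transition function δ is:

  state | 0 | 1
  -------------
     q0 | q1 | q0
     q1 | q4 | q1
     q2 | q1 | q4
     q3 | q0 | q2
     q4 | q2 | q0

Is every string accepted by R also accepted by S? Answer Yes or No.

The empty string ε is in L(R) but not in L(S).
So L(R) ⊄ L(S).

No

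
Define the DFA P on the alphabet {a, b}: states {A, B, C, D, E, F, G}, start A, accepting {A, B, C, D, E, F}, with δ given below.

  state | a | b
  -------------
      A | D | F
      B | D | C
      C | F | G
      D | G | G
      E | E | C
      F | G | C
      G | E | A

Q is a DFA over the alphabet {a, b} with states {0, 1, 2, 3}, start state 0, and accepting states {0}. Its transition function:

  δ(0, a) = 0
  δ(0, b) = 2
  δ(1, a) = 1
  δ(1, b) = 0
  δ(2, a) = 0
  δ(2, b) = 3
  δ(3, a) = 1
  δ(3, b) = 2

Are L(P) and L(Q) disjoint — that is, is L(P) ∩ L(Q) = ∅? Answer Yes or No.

No

The empty string ε is accepted by both P and Q.
Hence L(P) ∩ L(Q) ≠ ∅.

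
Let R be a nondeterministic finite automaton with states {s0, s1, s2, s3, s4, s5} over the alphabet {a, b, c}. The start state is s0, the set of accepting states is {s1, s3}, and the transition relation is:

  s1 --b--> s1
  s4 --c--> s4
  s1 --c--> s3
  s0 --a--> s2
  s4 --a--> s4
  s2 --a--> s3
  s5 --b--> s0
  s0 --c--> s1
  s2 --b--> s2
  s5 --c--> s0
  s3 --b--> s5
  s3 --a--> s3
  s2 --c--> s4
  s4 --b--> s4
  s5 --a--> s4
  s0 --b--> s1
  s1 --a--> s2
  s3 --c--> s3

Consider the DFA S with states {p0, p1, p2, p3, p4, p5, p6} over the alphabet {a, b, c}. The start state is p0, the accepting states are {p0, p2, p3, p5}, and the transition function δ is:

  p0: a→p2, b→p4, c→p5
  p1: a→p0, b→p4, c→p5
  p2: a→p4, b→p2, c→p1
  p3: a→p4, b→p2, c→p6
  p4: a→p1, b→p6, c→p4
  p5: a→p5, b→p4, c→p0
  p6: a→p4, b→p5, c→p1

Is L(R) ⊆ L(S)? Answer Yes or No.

No

The string b is in L(R) but not in L(S).
So L(R) ⊄ L(S).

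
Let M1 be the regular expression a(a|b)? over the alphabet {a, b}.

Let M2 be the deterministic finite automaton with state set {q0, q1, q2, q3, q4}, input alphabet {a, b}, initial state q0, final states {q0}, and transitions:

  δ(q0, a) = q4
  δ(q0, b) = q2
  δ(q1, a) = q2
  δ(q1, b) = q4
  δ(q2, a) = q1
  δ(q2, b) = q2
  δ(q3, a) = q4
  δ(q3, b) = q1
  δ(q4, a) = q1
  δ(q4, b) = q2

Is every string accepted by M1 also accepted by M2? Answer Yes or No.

No

The string a is in L(M1) but not in L(M2).
So L(M1) ⊄ L(M2).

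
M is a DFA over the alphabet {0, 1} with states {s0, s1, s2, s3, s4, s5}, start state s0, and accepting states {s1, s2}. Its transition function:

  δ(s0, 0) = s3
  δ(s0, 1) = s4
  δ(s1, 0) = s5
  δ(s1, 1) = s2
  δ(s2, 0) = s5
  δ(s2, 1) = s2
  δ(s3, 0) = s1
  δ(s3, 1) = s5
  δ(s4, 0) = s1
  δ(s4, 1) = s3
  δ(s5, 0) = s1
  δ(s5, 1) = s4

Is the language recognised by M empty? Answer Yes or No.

The string 00 is accepted: the run s0 → s3 → s1 ends in the accepting state s1.
Since at least one string is accepted, L(M) is not empty.

No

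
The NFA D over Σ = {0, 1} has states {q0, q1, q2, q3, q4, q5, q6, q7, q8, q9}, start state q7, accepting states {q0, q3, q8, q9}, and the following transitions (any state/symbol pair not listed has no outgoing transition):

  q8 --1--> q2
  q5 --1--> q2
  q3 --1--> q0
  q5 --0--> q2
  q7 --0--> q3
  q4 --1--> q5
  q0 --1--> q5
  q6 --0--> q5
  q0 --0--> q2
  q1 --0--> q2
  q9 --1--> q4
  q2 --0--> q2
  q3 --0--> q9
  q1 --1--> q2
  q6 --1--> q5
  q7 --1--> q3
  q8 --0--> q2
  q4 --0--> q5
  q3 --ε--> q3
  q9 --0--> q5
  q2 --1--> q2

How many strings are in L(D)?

6

The useful subgraph on states {q0, q3, q7, q9} is acyclic, so L(D) is finite; the longest accepting path visits 3 useful states, giving maximum string length 2.
Counting accepting paths from q7 by length: 2 of length 1, 4 of length 2. Total 6.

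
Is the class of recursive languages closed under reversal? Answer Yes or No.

Reverse the input on the tape and then run the decider for L; this halts and accepts exactly Lᴿ.
So the recursive languages are closed under reversal.

Yes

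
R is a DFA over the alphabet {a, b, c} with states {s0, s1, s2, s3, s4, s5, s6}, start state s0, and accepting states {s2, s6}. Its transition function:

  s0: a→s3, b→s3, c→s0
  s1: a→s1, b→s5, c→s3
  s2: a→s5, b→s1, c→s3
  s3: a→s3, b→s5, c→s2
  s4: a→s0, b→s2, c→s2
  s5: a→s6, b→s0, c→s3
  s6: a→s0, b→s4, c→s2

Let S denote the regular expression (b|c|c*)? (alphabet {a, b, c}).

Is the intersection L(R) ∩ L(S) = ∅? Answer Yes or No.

Converting the expression S to a DFA (subset construction, then merging equivalent states) gives the minimal DFA with states {r0, r1, r2, r3}, start state r0, accepting states {r0, r2, r3} and transitions r0: a→r1, b→r2, c→r3; r1: a→r1, b→r1, c→r1; r2: a→r1, b→r1, c→r1; r3: a→r1, b→r1, c→r3.
Exploring the product automaton R × S from the start pair (s0, r0), following both machines on each input symbol, reaches 10 state pairs: (s0, r0), (s3, r1), (s3, r2), (s0, r3), (s5, r1), (s2, r1), (s6, r1), (s0, r1), (s1, r1), (s4, r1).
R accepts in {s2, s6} and S accepts in {r0, r2, r3}; no reachable pair has both components accepting, so no string drives both machines to acceptance simultaneously and L(R) ∩ L(S) = ∅.
So no string is accepted by both, and the intersection is empty.

Yes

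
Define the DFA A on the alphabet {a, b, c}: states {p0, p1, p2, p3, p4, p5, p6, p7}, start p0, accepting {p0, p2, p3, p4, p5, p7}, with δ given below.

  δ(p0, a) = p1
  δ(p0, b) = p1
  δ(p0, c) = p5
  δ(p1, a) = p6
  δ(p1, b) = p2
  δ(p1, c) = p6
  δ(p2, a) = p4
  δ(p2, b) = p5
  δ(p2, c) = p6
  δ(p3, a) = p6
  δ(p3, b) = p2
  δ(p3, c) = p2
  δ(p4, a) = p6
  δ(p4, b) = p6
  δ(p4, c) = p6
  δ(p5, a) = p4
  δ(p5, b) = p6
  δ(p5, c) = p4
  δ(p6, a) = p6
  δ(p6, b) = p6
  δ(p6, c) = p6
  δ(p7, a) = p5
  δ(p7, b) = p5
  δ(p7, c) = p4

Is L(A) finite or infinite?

The useful states (reachable from p0 and able to reach an accepting state) are {p0, p1, p2, p4, p5}.
Restricted to these states the transition graph has no cycle, so every accepting path has bounded length and L is finite.

finite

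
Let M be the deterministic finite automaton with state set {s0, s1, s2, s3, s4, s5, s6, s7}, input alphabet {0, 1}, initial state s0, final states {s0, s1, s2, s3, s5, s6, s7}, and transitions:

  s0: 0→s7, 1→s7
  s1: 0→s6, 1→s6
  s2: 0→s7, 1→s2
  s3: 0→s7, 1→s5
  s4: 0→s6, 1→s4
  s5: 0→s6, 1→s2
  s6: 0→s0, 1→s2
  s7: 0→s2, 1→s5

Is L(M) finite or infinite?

infinite

State s2 is reachable from the start and can reach an accepting state, and it lies on the cycle s2 → s2.
Traversing that cycle any number of times yields accepted strings of unbounded length, so the language is infinite.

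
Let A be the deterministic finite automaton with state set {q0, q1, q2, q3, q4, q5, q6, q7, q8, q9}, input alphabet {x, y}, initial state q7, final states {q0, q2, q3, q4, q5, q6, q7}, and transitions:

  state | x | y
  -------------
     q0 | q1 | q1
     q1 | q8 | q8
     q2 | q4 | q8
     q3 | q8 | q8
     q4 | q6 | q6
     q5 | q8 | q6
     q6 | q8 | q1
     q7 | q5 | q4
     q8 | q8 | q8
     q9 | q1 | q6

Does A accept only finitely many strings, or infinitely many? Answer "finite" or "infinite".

finite

The useful states (reachable from q7 and able to reach an accepting state) are {q4, q5, q6, q7}.
Restricted to these states the transition graph has no cycle, so every accepting path has bounded length and L is finite.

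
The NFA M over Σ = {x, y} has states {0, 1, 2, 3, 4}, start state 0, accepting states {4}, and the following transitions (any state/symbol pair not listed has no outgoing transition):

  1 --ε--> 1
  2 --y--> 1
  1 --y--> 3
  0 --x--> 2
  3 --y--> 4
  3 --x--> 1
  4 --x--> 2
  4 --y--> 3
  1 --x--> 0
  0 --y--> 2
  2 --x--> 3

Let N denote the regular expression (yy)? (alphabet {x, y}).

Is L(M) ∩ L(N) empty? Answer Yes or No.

Yes

Converting the expression N to a DFA (subset construction, then merging equivalent states) gives the minimal DFA with states {n0, n1, n2, n3}, start state n0, accepting states {n0, n3} and transitions n0: x→n1, y→n2; n1: x→n1, y→n1; n2: x→n1, y→n3; n3: x→n1, y→n1.
Exploring the product automaton M × N from the start pair (0, n0), following both machines on each input symbol, reaches 8 state pairs: (0, n0), (2, n1), (2, n2), (3, n1), (1, n1), (1, n3), (4, n1), (0, n1).
M accepts in {4} and N accepts in {n0, n3}; no reachable pair has both components accepting, so no string drives both machines to acceptance simultaneously and L(M) ∩ L(N) = ∅.
So no string is accepted by both, and the intersection is empty.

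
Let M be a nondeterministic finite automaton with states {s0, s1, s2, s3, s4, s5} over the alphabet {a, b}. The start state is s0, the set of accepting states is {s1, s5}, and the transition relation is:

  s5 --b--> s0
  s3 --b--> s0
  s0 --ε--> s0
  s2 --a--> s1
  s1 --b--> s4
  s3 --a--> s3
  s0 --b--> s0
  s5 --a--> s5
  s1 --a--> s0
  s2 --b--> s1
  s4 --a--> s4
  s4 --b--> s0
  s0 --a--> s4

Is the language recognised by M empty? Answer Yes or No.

The states reachable from the start state are {s0, s4}.
None of the accepting states {s1, s5} is reachable, so no string is accepted and L(M) = ∅.

Yes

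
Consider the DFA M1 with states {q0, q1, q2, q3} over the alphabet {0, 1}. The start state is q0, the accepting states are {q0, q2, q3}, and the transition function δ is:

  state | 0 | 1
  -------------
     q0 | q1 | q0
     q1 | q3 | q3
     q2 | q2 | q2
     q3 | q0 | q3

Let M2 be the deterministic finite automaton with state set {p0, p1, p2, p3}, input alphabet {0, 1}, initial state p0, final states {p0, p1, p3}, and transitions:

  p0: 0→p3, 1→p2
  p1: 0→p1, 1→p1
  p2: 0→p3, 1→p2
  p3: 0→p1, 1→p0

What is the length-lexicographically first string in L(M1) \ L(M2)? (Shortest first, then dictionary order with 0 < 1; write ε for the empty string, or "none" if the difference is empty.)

The string 1 is accepted by M1 but not by M2.
No shorter string lies in the difference, and 1 is the lexicographically first length-1 string in L(M1) \ L(M2).

1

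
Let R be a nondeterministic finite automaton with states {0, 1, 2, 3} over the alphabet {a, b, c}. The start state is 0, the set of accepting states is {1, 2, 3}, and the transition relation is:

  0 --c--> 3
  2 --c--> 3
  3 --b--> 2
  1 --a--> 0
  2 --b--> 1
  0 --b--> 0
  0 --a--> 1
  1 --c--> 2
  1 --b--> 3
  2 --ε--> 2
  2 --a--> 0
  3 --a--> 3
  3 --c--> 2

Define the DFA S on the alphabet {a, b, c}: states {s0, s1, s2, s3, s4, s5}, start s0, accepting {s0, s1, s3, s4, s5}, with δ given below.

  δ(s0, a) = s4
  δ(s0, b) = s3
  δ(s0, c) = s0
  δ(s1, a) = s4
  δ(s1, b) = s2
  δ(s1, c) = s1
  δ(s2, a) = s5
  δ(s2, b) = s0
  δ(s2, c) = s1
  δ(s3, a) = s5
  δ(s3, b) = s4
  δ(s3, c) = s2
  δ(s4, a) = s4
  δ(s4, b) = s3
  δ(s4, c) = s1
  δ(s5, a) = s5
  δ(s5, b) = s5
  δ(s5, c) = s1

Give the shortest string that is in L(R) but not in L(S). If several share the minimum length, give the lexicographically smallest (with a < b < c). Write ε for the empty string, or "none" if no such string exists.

bc

The string bc is accepted by R but not by S.
No shorter string lies in the difference, and bc is the lexicographically first length-2 string in L(R) \ L(S).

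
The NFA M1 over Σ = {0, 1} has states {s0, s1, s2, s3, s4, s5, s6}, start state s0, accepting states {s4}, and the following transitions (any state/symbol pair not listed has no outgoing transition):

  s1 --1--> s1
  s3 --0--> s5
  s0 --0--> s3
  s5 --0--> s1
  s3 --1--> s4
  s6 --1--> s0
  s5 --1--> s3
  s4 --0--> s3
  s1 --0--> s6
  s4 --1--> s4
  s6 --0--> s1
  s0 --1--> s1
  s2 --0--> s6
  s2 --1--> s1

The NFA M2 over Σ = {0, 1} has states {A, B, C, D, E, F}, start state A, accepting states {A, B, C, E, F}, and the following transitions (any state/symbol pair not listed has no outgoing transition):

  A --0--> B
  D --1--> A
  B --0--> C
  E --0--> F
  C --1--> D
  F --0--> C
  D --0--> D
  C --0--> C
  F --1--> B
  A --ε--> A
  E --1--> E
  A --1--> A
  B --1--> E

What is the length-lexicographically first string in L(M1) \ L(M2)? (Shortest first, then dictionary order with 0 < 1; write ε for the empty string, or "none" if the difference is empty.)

The string 010101 is accepted by M1 but not by M2.
No shorter string lies in the difference, and 010101 is the lexicographically first length-6 string in L(M1) \ L(M2).

010101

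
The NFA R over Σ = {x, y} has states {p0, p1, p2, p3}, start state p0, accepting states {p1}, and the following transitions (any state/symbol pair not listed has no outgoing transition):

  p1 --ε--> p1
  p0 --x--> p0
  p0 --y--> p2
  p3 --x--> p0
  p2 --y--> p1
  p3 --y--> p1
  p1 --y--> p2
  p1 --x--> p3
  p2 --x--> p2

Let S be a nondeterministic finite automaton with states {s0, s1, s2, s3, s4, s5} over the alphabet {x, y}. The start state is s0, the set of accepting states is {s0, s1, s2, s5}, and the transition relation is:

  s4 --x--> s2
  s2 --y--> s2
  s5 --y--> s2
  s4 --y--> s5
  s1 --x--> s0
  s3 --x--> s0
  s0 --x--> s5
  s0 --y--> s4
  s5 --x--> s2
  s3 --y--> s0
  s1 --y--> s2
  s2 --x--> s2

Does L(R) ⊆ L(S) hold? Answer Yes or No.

Exploring the product automaton R × S from the start pair (p0, s0), following both machines on each input symbol, reaches 8 state pairs: (p0, s0), (p0, s5), (p2, s4), (p0, s2), (p2, s2), (p1, s5), (p1, s2), (p3, s2).
R accepts in {p1} and S accepts in {s0, s1, s2, s5}. The reachable pairs whose R-component is accepting are (p1, s5), (p1, s2); in each of them the S-component is accepting too, so the product for L(R) \ L(S) (R-component accepting, S-component rejecting) has no reachable accepting pair and the difference is empty.
Hence every string in L(R) is also in L(S).

Yes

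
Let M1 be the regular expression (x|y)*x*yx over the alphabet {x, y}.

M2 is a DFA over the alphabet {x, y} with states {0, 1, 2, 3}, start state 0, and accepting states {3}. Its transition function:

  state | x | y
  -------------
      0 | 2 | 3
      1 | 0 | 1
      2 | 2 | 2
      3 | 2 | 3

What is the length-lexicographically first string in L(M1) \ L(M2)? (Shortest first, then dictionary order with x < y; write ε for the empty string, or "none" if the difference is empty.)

yx

The string yx is accepted by M1 but not by M2.
No shorter string lies in the difference, and yx is the lexicographically first length-2 string in L(M1) \ L(M2).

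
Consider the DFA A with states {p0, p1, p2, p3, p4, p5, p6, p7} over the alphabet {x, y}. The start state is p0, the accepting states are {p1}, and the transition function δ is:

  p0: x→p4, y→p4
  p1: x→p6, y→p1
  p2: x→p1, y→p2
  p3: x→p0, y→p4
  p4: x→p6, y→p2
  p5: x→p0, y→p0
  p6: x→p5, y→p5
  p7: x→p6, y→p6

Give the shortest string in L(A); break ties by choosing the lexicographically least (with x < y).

A breadth-first search from p0 reaches an accepting state first via the path p0 → p4 → p2 → p1 on input xyx.
No string of length < 3 is accepted (BFS exhausts all shorter strings without reaching an accepting state), and xyx is the lexicographically least accepting string of length 3.

xyx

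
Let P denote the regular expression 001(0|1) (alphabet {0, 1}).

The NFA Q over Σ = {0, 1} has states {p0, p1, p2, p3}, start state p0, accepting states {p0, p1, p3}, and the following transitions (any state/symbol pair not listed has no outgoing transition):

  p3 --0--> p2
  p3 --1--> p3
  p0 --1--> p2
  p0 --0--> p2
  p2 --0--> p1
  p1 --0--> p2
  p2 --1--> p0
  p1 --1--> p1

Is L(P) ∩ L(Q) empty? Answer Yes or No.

The string 0011 is accepted by both P and Q.
Hence L(P) ∩ L(Q) ≠ ∅.

No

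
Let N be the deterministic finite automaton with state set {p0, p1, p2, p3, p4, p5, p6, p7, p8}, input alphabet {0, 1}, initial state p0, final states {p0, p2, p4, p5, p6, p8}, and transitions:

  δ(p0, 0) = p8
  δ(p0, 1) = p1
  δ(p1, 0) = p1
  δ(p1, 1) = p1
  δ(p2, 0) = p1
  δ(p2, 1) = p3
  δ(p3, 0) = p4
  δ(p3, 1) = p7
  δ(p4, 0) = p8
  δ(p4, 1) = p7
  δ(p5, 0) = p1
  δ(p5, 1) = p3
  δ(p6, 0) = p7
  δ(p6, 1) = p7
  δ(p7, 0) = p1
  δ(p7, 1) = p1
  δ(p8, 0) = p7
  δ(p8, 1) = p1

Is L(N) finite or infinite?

The useful states (reachable from p0 and able to reach an accepting state) are {p0, p8}.
Restricted to these states the transition graph has no cycle, so every accepting path has bounded length and L is finite.

finite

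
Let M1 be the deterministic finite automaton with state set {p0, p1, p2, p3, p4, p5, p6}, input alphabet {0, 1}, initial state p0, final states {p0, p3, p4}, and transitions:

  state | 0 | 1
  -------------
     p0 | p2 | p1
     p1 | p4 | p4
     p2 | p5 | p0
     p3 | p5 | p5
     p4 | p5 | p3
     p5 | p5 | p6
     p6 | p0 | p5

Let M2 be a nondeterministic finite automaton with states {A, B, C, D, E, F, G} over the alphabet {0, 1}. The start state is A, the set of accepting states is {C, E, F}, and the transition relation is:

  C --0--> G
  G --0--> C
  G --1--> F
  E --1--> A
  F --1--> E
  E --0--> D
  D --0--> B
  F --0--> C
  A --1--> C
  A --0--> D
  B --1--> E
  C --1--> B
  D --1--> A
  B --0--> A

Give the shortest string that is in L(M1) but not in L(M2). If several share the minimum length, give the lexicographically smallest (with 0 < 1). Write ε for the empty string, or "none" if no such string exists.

ε

The empty string ε is accepted by M1 but not by M2.
Since ε is the unique shortest string, it is the required witness.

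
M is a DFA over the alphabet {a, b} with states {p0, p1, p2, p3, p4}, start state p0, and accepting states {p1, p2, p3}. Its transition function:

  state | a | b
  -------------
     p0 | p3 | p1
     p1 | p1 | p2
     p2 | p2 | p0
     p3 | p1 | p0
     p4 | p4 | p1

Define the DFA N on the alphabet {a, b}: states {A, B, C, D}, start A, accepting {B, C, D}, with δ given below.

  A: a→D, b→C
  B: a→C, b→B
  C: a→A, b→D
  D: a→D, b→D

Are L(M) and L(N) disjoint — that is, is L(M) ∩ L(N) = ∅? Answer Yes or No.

The string a is accepted by both M and N.
Hence L(M) ∩ L(N) ≠ ∅.

No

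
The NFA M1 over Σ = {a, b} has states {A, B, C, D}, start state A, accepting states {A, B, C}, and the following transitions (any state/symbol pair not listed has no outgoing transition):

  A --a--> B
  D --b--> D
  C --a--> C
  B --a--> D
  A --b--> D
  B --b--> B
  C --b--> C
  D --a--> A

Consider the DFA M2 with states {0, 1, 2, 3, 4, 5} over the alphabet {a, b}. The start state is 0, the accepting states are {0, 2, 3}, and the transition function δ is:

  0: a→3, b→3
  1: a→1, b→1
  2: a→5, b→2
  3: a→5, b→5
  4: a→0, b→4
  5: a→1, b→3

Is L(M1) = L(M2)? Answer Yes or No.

No

The string ab is accepted by M1 but rejected by M2.
So L(M1) ≠ L(M2).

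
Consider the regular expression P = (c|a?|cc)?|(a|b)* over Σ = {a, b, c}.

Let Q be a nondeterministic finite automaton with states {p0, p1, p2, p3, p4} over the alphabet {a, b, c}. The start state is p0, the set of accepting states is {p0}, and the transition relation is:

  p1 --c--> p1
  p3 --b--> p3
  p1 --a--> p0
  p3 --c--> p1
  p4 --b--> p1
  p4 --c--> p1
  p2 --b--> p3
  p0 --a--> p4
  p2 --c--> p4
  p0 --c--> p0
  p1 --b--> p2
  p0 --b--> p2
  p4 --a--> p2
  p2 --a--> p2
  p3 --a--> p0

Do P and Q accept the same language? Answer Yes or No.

No

The string a is accepted by P but rejected by Q.
So L(P) ≠ L(Q).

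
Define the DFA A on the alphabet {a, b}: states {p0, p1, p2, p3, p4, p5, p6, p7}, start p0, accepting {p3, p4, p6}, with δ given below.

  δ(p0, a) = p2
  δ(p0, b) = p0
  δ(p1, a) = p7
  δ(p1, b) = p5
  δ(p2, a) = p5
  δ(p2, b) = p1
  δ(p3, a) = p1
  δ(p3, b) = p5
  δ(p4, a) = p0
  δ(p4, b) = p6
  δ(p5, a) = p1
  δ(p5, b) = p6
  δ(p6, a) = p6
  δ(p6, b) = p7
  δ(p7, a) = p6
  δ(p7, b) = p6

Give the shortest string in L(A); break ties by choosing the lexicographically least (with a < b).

A breadth-first search from p0 reaches an accepting state first via the path p0 → p2 → p5 → p6 on input aab.
No string of length < 3 is accepted (BFS exhausts all shorter strings without reaching an accepting state), and aab is the lexicographically least accepting string of length 3.

aab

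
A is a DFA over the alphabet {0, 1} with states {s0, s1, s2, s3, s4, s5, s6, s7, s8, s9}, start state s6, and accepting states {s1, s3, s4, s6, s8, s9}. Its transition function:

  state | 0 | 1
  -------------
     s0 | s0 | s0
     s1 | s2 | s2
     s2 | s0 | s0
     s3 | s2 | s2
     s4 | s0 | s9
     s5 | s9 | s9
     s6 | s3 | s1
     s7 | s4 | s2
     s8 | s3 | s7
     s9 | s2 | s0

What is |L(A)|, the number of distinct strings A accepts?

The useful subgraph on states {s1, s3, s6} is acyclic, so L(A) is finite; the longest accepting path visits 2 useful states, giving maximum string length 1.
Counting accepting paths from s6 by length: 1 of length 0, 2 of length 1. Total 3.

3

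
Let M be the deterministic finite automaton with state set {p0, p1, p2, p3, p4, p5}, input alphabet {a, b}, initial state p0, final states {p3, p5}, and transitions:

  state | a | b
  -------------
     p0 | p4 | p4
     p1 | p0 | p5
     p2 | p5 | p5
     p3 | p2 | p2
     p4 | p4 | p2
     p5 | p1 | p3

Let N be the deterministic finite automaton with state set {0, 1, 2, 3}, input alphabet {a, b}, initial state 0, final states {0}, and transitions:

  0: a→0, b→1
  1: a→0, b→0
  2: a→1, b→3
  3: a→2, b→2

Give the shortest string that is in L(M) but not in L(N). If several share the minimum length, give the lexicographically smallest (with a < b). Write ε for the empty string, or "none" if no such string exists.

The string bbb is accepted by M but not by N.
No shorter string lies in the difference, and bbb is the lexicographically first length-3 string in L(M) \ L(N).

bbb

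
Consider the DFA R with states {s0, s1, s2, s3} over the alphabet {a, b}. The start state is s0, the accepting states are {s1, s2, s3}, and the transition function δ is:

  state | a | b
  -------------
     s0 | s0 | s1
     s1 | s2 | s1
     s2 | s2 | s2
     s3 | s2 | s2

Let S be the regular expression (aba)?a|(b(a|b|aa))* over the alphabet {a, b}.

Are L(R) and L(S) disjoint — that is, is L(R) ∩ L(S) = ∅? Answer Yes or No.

The string ba is accepted by both R and S.
Hence L(R) ∩ L(S) ≠ ∅.

No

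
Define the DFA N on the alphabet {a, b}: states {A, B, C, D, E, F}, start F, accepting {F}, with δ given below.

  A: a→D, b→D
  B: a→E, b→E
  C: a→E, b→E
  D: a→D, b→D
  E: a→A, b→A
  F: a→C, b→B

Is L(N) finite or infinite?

finite

The useful states (reachable from F and able to reach an accepting state) are {F}.
Restricted to these states the transition graph has no cycle, so every accepting path has bounded length and L is finite.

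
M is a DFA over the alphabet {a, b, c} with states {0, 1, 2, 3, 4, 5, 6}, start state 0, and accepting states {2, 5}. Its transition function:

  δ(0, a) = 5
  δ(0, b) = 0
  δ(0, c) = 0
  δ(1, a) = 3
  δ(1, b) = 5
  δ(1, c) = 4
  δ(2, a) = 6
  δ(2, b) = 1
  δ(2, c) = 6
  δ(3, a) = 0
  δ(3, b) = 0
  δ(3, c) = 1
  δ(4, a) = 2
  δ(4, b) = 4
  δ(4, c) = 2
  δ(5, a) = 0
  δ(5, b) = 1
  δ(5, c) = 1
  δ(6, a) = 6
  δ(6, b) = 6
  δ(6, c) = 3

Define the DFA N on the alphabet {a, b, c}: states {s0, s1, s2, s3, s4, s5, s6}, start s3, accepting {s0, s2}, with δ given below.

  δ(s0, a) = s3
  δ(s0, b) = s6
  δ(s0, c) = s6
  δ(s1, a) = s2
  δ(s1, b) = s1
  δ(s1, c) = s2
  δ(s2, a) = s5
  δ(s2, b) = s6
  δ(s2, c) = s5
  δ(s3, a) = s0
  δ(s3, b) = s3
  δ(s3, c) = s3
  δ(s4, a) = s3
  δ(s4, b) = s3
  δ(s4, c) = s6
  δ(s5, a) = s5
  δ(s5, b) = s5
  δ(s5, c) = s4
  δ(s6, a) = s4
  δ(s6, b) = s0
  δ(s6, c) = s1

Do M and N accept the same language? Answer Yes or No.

Exploring the product automaton M × N from the start pair (0, s3), following both machines on each input symbol, reaches 7 state pairs: (0, s3), (5, s0), (1, s6), (3, s4), (4, s1), (2, s2), (6, s5).
M accepts in {2, 5} and N accepts in {s0, s2}. In every reachable pair the two components are either both accepting — (5, s0), (2, s2) — or both non-accepting, so no string is accepted by exactly one of the machines: L(M) \ L(N) and L(N) \ L(M) are both empty.
Hence every string is accepted by M iff it is accepted by N, and the two languages coincide.

Yes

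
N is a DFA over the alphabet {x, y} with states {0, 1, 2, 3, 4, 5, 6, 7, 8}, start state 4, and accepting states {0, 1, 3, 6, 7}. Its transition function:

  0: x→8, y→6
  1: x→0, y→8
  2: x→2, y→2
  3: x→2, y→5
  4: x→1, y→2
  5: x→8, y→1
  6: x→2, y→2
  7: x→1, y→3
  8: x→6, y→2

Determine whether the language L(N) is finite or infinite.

The useful states (reachable from 4 and able to reach an accepting state) are {0, 1, 4, 6, 8}.
Restricted to these states the transition graph has no cycle, so every accepting path has bounded length and L is finite.

finite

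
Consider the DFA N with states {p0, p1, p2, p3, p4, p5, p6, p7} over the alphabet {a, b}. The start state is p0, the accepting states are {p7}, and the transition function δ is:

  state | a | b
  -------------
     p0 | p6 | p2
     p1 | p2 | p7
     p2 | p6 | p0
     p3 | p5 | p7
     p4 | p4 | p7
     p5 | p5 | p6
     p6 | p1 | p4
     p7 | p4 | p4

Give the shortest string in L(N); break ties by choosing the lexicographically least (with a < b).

aab

A breadth-first search from p0 reaches an accepting state first via the path p0 → p6 → p1 → p7 on input aab.
No string of length < 3 is accepted (BFS exhausts all shorter strings without reaching an accepting state), and aab is the lexicographically least accepting string of length 3.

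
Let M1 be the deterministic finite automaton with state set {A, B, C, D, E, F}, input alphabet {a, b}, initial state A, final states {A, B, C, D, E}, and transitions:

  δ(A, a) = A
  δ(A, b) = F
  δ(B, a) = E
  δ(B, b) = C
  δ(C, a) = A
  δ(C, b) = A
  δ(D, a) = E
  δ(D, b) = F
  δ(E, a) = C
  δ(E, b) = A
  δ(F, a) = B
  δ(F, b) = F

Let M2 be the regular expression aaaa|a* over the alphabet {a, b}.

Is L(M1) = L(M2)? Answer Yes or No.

No

The string ba is accepted by M1 but rejected by M2.
So L(M1) ≠ L(M2).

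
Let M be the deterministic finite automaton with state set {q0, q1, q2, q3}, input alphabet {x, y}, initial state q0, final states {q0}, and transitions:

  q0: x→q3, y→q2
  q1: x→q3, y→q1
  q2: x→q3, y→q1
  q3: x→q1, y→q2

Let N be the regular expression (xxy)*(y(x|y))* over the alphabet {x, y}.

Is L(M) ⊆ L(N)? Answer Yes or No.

Converting the expression N to a DFA (subset construction, then merging equivalent states) gives the minimal DFA with states {n0, n1, n2, n3, n4, n5}, start state n0, accepting states {n0, n5} and transitions n0: x→n1, y→n2; n1: x→n3, y→n4; n2: x→n5, y→n5; n3: x→n4, y→n0; n4: x→n4, y→n4; n5: x→n4, y→n2.
Exploring the product automaton M × N from the start pair (q0, n0), following both machines on each input symbol, reaches 11 state pairs: (q0, n0), (q3, n1), (q2, n2), (q1, n3), (q2, n4), (q3, n5), (q1, n5), (q3, n4), (q1, n0), (q1, n4), (q1, n2).
M accepts in {q0} and N accepts in {n0, n5}. The reachable pairs whose M-component is accepting are (q0, n0); in each of them the N-component is accepting too, so the product for L(M) \ L(N) (M-component accepting, N-component rejecting) has no reachable accepting pair and the difference is empty.
Hence every string in L(M) is also in L(N).

Yes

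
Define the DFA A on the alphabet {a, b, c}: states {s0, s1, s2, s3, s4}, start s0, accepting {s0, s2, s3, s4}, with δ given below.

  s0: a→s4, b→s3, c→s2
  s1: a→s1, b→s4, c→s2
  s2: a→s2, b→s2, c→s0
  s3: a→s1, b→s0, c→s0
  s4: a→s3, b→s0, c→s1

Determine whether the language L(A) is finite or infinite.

State s0 is reachable from the start and can reach an accepting state, and it lies on the cycle s0 → s2 → s0.
Traversing that cycle any number of times yields accepted strings of unbounded length, so the language is infinite.

infinite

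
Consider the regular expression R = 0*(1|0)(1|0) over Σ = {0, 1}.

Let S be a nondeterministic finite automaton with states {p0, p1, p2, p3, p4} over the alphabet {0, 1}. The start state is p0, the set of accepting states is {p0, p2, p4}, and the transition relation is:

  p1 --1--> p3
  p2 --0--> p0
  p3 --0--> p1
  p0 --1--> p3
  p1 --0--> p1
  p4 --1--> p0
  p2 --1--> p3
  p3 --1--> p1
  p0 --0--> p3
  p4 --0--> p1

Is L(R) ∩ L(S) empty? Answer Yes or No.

Yes

Converting the expression R to a DFA (subset construction, then merging equivalent states) gives the minimal DFA with states {r0, r1, r2, r3, r4, r5, r6}, start state r0, accepting states {r3, r4, r5} and transitions r0: 0→r1, 1→r2; r1: 0→r3, 1→r4; r2: 0→r5, 1→r5; r3: 0→r3, 1→r4; r4: 0→r5, 1→r5; r5: 0→r6, 1→r6; r6: 0→r6, 1→r6.
Exploring the product automaton R × S from the start pair (r0, p0), following both machines on each input symbol, reaches 10 state pairs: (r0, p0), (r1, p3), (r2, p3), (r3, p1), (r4, p1), (r5, p1), (r4, p3), (r5, p3), (r6, p1), (r6, p3).
R accepts in {r3, r4, r5} and S accepts in {p0, p2, p4}; no reachable pair has both components accepting, so no string drives both machines to acceptance simultaneously and L(R) ∩ L(S) = ∅.
So no string is accepted by both, and the intersection is empty.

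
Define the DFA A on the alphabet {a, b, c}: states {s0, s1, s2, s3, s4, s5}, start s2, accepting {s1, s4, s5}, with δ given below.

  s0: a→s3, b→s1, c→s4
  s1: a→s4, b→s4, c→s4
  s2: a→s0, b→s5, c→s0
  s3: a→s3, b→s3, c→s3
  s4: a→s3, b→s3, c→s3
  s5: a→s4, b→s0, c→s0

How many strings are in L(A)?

22

The useful subgraph on states {s0, s1, s2, s4, s5} is acyclic, so L(A) is finite; the longest accepting path visits 5 useful states, giving maximum string length 4.
Counting accepting paths from s2 by length: 1 of length 1, 5 of length 2, 10 of length 3, 6 of length 4. Total 22.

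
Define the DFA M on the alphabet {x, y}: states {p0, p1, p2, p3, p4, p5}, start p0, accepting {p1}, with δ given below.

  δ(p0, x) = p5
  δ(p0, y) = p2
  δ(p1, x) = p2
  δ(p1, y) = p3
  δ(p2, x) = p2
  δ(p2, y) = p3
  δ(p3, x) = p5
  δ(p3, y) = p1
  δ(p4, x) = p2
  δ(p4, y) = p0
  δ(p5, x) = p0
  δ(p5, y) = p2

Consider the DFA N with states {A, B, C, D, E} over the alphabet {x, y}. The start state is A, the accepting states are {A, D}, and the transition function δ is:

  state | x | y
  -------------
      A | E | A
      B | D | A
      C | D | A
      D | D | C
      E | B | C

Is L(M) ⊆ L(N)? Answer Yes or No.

Exploring the product automaton M × N from the start pair (p0, A), following both machines on each input symbol, reaches 13 state pairs: (p0, A), (p5, E), (p2, A), (p0, B), (p2, C), (p2, E), (p3, A), (p5, D), (p2, D), (p2, B), (p3, C), (p1, A), (p0, D).
M accepts in {p1} and N accepts in {A, D}. The reachable pairs whose M-component is accepting are (p1, A); in each of them the N-component is accepting too, so the product for L(M) \ L(N) (M-component accepting, N-component rejecting) has no reachable accepting pair and the difference is empty.
Hence every string in L(M) is also in L(N).

Yes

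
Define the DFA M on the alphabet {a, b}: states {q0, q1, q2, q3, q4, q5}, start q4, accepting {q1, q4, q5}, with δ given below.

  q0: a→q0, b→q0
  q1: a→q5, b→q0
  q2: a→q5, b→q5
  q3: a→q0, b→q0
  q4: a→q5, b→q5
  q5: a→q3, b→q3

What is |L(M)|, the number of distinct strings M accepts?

The useful subgraph on states {q4, q5} is acyclic, so L(M) is finite; the longest accepting path visits 2 useful states, giving maximum string length 1.
Counting accepting paths from q4 by length: 1 of length 0, 2 of length 1. Total 3.

3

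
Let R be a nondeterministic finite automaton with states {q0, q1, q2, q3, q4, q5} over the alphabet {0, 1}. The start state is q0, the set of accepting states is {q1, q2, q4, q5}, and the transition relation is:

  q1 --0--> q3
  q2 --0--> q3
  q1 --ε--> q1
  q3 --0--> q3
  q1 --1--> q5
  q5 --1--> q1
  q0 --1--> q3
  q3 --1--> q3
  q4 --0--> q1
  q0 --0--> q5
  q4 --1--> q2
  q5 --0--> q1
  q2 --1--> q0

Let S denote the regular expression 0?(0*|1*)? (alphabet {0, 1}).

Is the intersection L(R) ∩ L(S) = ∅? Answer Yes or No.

No

The string 0 is accepted by both R and S.
Hence L(R) ∩ L(S) ≠ ∅.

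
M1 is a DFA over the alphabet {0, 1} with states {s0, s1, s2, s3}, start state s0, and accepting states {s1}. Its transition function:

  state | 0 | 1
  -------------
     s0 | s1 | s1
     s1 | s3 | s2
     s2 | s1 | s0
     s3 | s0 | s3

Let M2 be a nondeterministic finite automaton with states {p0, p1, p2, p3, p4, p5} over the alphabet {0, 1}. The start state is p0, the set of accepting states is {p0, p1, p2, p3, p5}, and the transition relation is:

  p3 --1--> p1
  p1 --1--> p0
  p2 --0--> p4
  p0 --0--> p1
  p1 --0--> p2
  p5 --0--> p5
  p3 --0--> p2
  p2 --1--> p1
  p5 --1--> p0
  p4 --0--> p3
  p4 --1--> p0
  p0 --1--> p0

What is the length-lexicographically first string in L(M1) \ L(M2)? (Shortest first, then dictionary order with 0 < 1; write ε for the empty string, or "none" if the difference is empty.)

The string 1000 is accepted by M1 but not by M2.
No shorter string lies in the difference, and 1000 is the lexicographically first length-4 string in L(M1) \ L(M2).

1000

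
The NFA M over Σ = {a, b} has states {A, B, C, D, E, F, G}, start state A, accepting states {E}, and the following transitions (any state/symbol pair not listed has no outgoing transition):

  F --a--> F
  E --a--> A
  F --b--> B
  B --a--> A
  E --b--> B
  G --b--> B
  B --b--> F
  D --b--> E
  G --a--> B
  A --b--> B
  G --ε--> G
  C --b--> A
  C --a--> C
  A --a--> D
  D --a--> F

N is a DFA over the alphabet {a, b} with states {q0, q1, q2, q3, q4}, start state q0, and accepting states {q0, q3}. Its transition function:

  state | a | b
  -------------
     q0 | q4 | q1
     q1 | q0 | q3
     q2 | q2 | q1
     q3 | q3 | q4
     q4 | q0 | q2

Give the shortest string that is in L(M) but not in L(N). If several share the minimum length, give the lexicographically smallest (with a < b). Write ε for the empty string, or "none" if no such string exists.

ab

The string ab is accepted by M but not by N.
No shorter string lies in the difference, and ab is the lexicographically first length-2 string in L(M) \ L(N).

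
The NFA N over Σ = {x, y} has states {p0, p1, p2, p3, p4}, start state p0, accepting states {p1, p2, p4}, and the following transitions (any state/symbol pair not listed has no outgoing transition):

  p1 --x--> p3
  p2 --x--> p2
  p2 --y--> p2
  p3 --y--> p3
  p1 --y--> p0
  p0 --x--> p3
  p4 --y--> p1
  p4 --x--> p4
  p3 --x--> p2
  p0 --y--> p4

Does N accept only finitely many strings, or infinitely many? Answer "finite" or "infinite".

infinite

State p2 is reachable from the start and can reach an accepting state, and it lies on the cycle p2 → p2.
Traversing that cycle any number of times yields accepted strings of unbounded length, so the language is infinite.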